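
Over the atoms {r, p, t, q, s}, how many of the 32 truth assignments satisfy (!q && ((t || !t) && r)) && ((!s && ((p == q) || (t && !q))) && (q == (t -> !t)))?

2

Initial set: {((!q && ((t || !t) && r)) && ((!s && ((p == q) || (t && !q))) && (q == (t -> !t))))}.
((!q && ((t || !t) && r)) && ((!s && ((p == q) || (t && !q))) && (q == (t -> !t)))): α-rule — add (!q && ((t || !t) && r)), ((!s && ((p == q) || (t && !q))) && (q == (t -> !t))).
(!q && ((t || !t) && r)): α-rule — add !q, ((t || !t) && r).
((!s && ((p == q) || (t && !q))) && (q == (t -> !t))): α-rule — add (!s && ((p == q) || (t && !q))), (q == (t -> !t)).
((t || !t) && r): α-rule — add (t || !t), r.
(!s && ((p == q) || (t && !q))): α-rule — add !s, ((p == q) || (t && !q)).
(q == (t -> !t)): β-rule — branch into q, (t -> !t)  //  !q, !(t -> !t).
  branch 1 (add q, (t -> !t)):
    × closes — contains both q and !q.
  branch 2 (add !q, !(t -> !t)):
    !(t -> !t): α-rule — add t, !!t.
    (t || !t): β-rule — branch into t  //  !t.
      branch 2.1 (add t):
        ((p == q) || (t && !q)): β-rule — branch into (p == q)  //  (t && !q).
          branch 2.1.1 (add (p == q)):
            (p == q): β-rule — branch into p, q  //  !p, !q.
              branch 2.1.1.1 (add p, q):
                × closes — contains both q and !q.
              branch 2.1.1.2 (add !p, !q):
                ○ open, literals {p=false, q=false, r=true, s=false, t=true}.
          branch 2.1.2 (add (t && !q)):
            (t && !q): α-rule — add t, !q.
            ○ open, literals {q=false, r=true, s=false, t=true}.
      branch 2.2 (add !t):
        × closes — contains both t and !t.
3 branches closed, 2 open.
Each open branch fixes some atoms; the unmentioned ones are free. Counting distinct full assignments: branch {p=false, q=false, r=true, s=false, t=true} (none free) contributes 1 new; branch {q=false, r=true, s=false, t=true} (p) contributes 1 new. Total: 2.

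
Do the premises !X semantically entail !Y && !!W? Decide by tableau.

Initial set: {!X; !(!Y && !!W)}.
!(!Y && !!W): β-rule — branch into !!Y  //  !!!W.
  branch 1 (add !!Y):
    ○ open, literals {X=false, Y=true}.
  branch 2 (add !!!W):
    !!!W: drop double negation, giving !W.
    ○ open, literals {W=false, X=false}.
0 branches closed, 2 open.
An open branch gives a countermodel: X=false, Y=true (unmentioned atoms arbitrary); the premises hold there but the conclusion fails.

No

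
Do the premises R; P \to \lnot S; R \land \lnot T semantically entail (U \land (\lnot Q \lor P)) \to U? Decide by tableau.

Yes

Initial set: {T R; T (P \to \lnot S); T (R \land \lnot T); F ((U \land (\lnot Q \lor P)) \to U)}.
T (R \land \lnot T): α-rule — add T R, T \lnot T.
F ((U \land (\lnot Q \lor P)) \to U): α-rule — add T (U \land (\lnot Q \lor P)), F U.
T (U \land (\lnot Q \lor P)): α-rule — add T U, T (\lnot Q \lor P).
× closes — contains both U and \lnot U.
All 1 branch closes.
Every branch closed, so the premises entail the conclusion.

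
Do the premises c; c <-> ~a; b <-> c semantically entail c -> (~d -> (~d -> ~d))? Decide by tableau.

Yes

Initial set: {c; (c <-> ~a); (b <-> c); ~(c -> (~d -> (~d -> ~d)))}.
~(c -> (~d -> (~d -> ~d))): α-rule — add c, ~(~d -> (~d -> ~d)).
~(~d -> (~d -> ~d)): α-rule — add ~d, ~(~d -> ~d).
~(~d -> ~d): α-rule — add ~d, ~~d.
× closes — contains both d and ~d.
All 1 branch closes.
Every branch closed, so the premises entail the conclusion.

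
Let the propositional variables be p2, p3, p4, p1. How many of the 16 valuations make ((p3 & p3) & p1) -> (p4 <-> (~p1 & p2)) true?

14

Initial set: {(((p3 & p3) & p1) -> (p4 <-> (~p1 & p2)))}.
(((p3 & p3) & p1) -> (p4 <-> (~p1 & p2))): β-rule — branch into ~((p3 & p3) & p1)  //  (p4 <-> (~p1 & p2)).
  branch 1 (add ~((p3 & p3) & p1)):
    ~((p3 & p3) & p1): β-rule — branch into ~(p3 & p3)  //  ~p1.
      branch 1.1 (add ~(p3 & p3)):
        ~(p3 & p3): β-rule — branch into ~p3  //  ~p3.
          branch 1.1.1 (add ~p3):
            ○ open, literals {p3=0}.
          branch 1.1.2 (add ~p3):
            ○ open, literals {p3=0}.
      branch 1.2 (add ~p1):
        ○ open, literals {p1=0}.
  branch 2 (add (p4 <-> (~p1 & p2))):
    (p4 <-> (~p1 & p2)): β-rule — branch into p4, (~p1 & p2)  //  ~p4, ~(~p1 & p2).
      branch 2.1 (add p4, (~p1 & p2)):
        (~p1 & p2): α-rule — add ~p1, p2.
        ○ open, literals {p1=0, p2=1, p4=1}.
      branch 2.2 (add ~p4, ~(~p1 & p2)):
        ~(~p1 & p2): β-rule — branch into ~~p1  //  ~p2.
          branch 2.2.1 (add ~~p1):
            ○ open, literals {p1=1, p4=0}.
          branch 2.2.2 (add ~p2):
            ○ open, literals {p2=0, p4=0}.
0 branches closed, 6 open.
Each open branch fixes some atoms; the unmentioned ones are free. Counting distinct full assignments: branch {p3=0} (p2, p4, p1) contributes 8 new; branch {p3=0} (p2, p4, p1) contributes 0 new; branch {p1=0} (p2, p3, p4) contributes 4 new; branch {p1=0, p2=1, p4=1} (p3) contributes 0 new; branch {p1=1, p4=0} (p2, p3) contributes 2 new; branch {p2=0, p4=0} (p3, p1) contributes 0 new. Total: 14.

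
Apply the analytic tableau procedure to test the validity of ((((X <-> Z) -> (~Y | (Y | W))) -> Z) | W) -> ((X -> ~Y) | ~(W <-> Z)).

Not valid

Assume the negation and expand:
Initial set: {~(((((X <-> Z) -> (~Y | (Y | W))) -> Z) | W) -> ((X -> ~Y) | ~(W <-> Z)))}.
~(((((X <-> Z) -> (~Y | (Y | W))) -> Z) | W) -> ((X -> ~Y) | ~(W <-> Z))): α-rule — add ((((X <-> Z) -> (~Y | (Y | W))) -> Z) | W), ~((X -> ~Y) | ~(W <-> Z)).
~((X -> ~Y) | ~(W <-> Z)): α-rule — add ~(X -> ~Y), ~~(W <-> Z).
~(X -> ~Y): α-rule — add X, ~~Y.
((((X <-> Z) -> (~Y | (Y | W))) -> Z) | W): β-rule — branch into (((X <-> Z) -> (~Y | (Y | W))) -> Z)  //  W.
  branch 1 (add (((X <-> Z) -> (~Y | (Y | W))) -> Z)):
    ~~(W <-> Z): β-rule — branch into W, Z  //  ~W, ~Z.
      branch 1.1 (add W, Z):
        (((X <-> Z) -> (~Y | (Y | W))) -> Z): β-rule — branch into ~((X <-> Z) -> (~Y | (Y | W)))  //  Z.
          branch 1.1.1 (add ~((X <-> Z) -> (~Y | (Y | W)))):
            ~((X <-> Z) -> (~Y | (Y | W))): α-rule — add (X <-> Z), ~(~Y | (Y | W)).
            ~(~Y | (Y | W)): α-rule — add ~~Y, ~(Y | W).
            ~(Y | W): α-rule — add ~Y, ~W.
            × closes — contains both Y and ~Y.
          branch 1.1.2 (add Z):
            ○ open, literals {W=T, X=T, Y=T, Z=T}.
      branch 1.2 (add ~W, ~Z):
        (((X <-> Z) -> (~Y | (Y | W))) -> Z): β-rule — branch into ~((X <-> Z) -> (~Y | (Y | W)))  //  Z.
          branch 1.2.1 (add ~((X <-> Z) -> (~Y | (Y | W)))):
            ~((X <-> Z) -> (~Y | (Y | W))): α-rule — add (X <-> Z), ~(~Y | (Y | W)).
            ~(~Y | (Y | W)): α-rule — add ~~Y, ~(Y | W).
            ~(Y | W): α-rule — add ~Y, ~W.
            × closes — contains both Y and ~Y.
          branch 1.2.2 (add Z):
            × closes — contains both Z and ~Z.
  branch 2 (add W):
    ~~(W <-> Z): β-rule — branch into W, Z  //  ~W, ~Z.
      branch 2.1 (add W, Z):
        ○ open, literals {W=T, X=T, Y=T, Z=T}.
      branch 2.2 (add ~W, ~Z):
        × closes — contains both W and ~W.
4 branches closed, 2 open.
An open branch gives a countermodel: W=T, X=T, Y=T, Z=T (unmentioned atoms arbitrary); under it the original formula is false.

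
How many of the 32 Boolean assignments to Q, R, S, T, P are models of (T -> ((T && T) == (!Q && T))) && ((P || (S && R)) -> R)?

Initial set: {((T -> ((T && T) == (!Q && T))) && ((P || (S && R)) -> R))}.
((T -> ((T && T) == (!Q && T))) && ((P || (S && R)) -> R)): α-rule — add (T -> ((T && T) == (!Q && T))), ((P || (S && R)) -> R).
(T -> ((T && T) == (!Q && T))): β-rule — branch into !T  //  ((T && T) == (!Q && T)).
  branch 1 (add !T):
    ((P || (S && R)) -> R): β-rule — branch into !(P || (S && R))  //  R.
      branch 1.1 (add !(P || (S && R))):
        !(P || (S && R)): α-rule — add !P, !(S && R).
        !(S && R): β-rule — branch into !S  //  !R.
          branch 1.1.1 (add !S):
            ○ open, literals {P=false, S=false, T=false}.
          branch 1.1.2 (add !R):
            ○ open, literals {P=false, R=false, T=false}.
      branch 1.2 (add R):
        ○ open, literals {R=true, T=false}.
  branch 2 (add ((T && T) == (!Q && T))):
    ((P || (S && R)) -> R): β-rule — branch into !(P || (S && R))  //  R.
      branch 2.1 (add !(P || (S && R))):
        !(P || (S && R)): α-rule — add !P, !(S && R).
        ((T && T) == (!Q && T)): β-rule — branch into (T && T), (!Q && T)  //  !(T && T), !(!Q && T).
          branch 2.1.1 (add (T && T), (!Q && T)):
            (T && T): α-rule — add T, T.
            (!Q && T): α-rule — add !Q, T.
            !(S && R): β-rule — branch into !S  //  !R.
              branch 2.1.1.1 (add !S):
                ○ open, literals {P=false, Q=false, S=false, T=true}.
              branch 2.1.1.2 (add !R):
                ○ open, literals {P=false, Q=false, R=false, T=true}.
          branch 2.1.2 (add !(T && T), !(!Q && T)):
            !(S && R): β-rule — branch into !S  //  !R.
              branch 2.1.2.1 (add !S):
                !(T && T): β-rule — branch into !T  //  !T.
                  branch 2.1.2.1.1 (add !T):
                    !(!Q && T): β-rule — branch into !!Q  //  !T.
                      branch 2.1.2.1.1.1 (add !!Q):
                        ○ open, literals {P=false, Q=true, S=false, T=false}.
                      branch 2.1.2.1.1.2 (add !T):
                        ○ open, literals {P=false, S=false, T=false}.
                  branch 2.1.2.1.2 (add !T):
                    !(!Q && T): β-rule — branch into !!Q  //  !T.
                      branch 2.1.2.1.2.1 (add !!Q):
                        ○ open, literals {P=false, Q=true, S=false, T=false}.
                      branch 2.1.2.1.2.2 (add !T):
                        ○ open, literals {P=false, S=false, T=false}.
              branch 2.1.2.2 (add !R):
                !(T && T): β-rule — branch into !T  //  !T.
                  branch 2.1.2.2.1 (add !T):
                    !(!Q && T): β-rule — branch into !!Q  //  !T.
                      branch 2.1.2.2.1.1 (add !!Q):
                        ○ open, literals {P=false, Q=true, R=false, T=false}.
                      branch 2.1.2.2.1.2 (add !T):
                        ○ open, literals {P=false, R=false, T=false}.
                  branch 2.1.2.2.2 (add !T):
                    !(!Q && T): β-rule — branch into !!Q  //  !T.
                      branch 2.1.2.2.2.1 (add !!Q):
                        ○ open, literals {P=false, Q=true, R=false, T=false}.
                      branch 2.1.2.2.2.2 (add !T):
                        ○ open, literals {P=false, R=false, T=false}.
      branch 2.2 (add R):
        ((T && T) == (!Q && T)): β-rule — branch into (T && T), (!Q && T)  //  !(T && T), !(!Q && T).
          branch 2.2.1 (add (T && T), (!Q && T)):
            (T && T): α-rule — add T, T.
            (!Q && T): α-rule — add !Q, T.
            ○ open, literals {Q=false, R=true, T=true}.
          branch 2.2.2 (add !(T && T), !(!Q && T)):
            !(T && T): β-rule — branch into !T  //  !T.
              branch 2.2.2.1 (add !T):
                !(!Q && T): β-rule — branch into !!Q  //  !T.
                  branch 2.2.2.1.1 (add !!Q):
                    ○ open, literals {Q=true, R=true, T=false}.
                  branch 2.2.2.1.2 (add !T):
                    ○ open, literals {R=true, T=false}.
              branch 2.2.2.2 (add !T):
                !(!Q && T): β-rule — branch into !!Q  //  !T.
                  branch 2.2.2.2.1 (add !!Q):
                    ○ open, literals {Q=true, R=true, T=false}.
                  branch 2.2.2.2.2 (add !T):
                    ○ open, literals {R=true, T=false}.
0 branches closed, 18 open.
Each open branch fixes some atoms; the unmentioned ones are free. Counting distinct full assignments: branch {P=false, S=false, T=false} (Q, R) contributes 4 new; branch {P=false, R=false, T=false} (Q, S) contributes 2 new; branch {R=true, T=false} (Q, S, P) contributes 6 new; branch {P=false, Q=false, S=false, T=true} (R) contributes 2 new; branch {P=false, Q=false, R=false, T=true} (S) contributes 1 new; branch {P=false, Q=true, S=false, T=false} (R) contributes 0 new; branch {P=false, S=false, T=false} (Q, R) contributes 0 new; branch {P=false, Q=true, S=false, T=false} (R) contributes 0 new; branch {P=false, S=false, T=false} (Q, R) contributes 0 new; branch {P=false, Q=true, R=false, T=false} (S) contributes 0 new; branch {P=false, R=false, T=false} (Q, S) contributes 0 new; branch {P=false, Q=true, R=false, T=false} (S) contributes 0 new; branch {P=false, R=false, T=false} (Q, S) contributes 0 new; branch {Q=false, R=true, T=true} (S, P) contributes 3 new; branch {Q=true, R=true, T=false} (S, P) contributes 0 new; branch {R=true, T=false} (Q, S, P) contributes 0 new; branch {Q=true, R=true, T=false} (S, P) contributes 0 new; branch {R=true, T=false} (Q, S, P) contributes 0 new. Total: 18.

18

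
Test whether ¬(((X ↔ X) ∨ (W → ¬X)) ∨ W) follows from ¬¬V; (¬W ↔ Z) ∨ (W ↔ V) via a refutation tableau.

No

Initial set: {¬¬V; ((¬W ↔ Z) ∨ (W ↔ V)); ¬¬(((X ↔ X) ∨ (W → ¬X)) ∨ W)}.
¬¬V: drop double negation, giving V.
((¬W ↔ Z) ∨ (W ↔ V)): β-rule — branch into (¬W ↔ Z)  //  (W ↔ V).
  branch 1 (add (¬W ↔ Z)):
    ¬¬(((X ↔ X) ∨ (W → ¬X)) ∨ W): β-rule — branch into ((X ↔ X) ∨ (W → ¬X))  //  W.
      branch 1.1 (add ((X ↔ X) ∨ (W → ¬X))):
        (¬W ↔ Z): β-rule — branch into ¬W, Z  //  ¬¬W, ¬Z.
          branch 1.1.1 (add ¬W, Z):
            ((X ↔ X) ∨ (W → ¬X)): β-rule — branch into (X ↔ X)  //  (W → ¬X).
              branch 1.1.1.1 (add (X ↔ X)):
                (X ↔ X): β-rule — branch into X, X  //  ¬X, ¬X.
                  branch 1.1.1.1.1 (add X, X):
                    ○ open, literals {V=1, W=0, X=1, Z=1}.
                  branch 1.1.1.1.2 (add ¬X, ¬X):
                    ○ open, literals {V=1, W=0, X=0, Z=1}.
              branch 1.1.1.2 (add (W → ¬X)):
                (W → ¬X): β-rule — branch into ¬W  //  ¬X.
                  branch 1.1.1.2.1 (add ¬W):
                    ○ open, literals {V=1, W=0, Z=1}.
                  branch 1.1.1.2.2 (add ¬X):
                    ○ open, literals {V=1, W=0, X=0, Z=1}.
          branch 1.1.2 (add ¬¬W, ¬Z):
            ((X ↔ X) ∨ (W → ¬X)): β-rule — branch into (X ↔ X)  //  (W → ¬X).
              branch 1.1.2.1 (add (X ↔ X)):
                (X ↔ X): β-rule — branch into X, X  //  ¬X, ¬X.
                  branch 1.1.2.1.1 (add X, X):
                    ○ open, literals {V=1, W=1, X=1, Z=0}.
                  branch 1.1.2.1.2 (add ¬X, ¬X):
                    ○ open, literals {V=1, W=1, X=0, Z=0}.
              branch 1.1.2.2 (add (W → ¬X)):
                (W → ¬X): β-rule — branch into ¬W  //  ¬X.
                  branch 1.1.2.2.1 (add ¬W):
                    × closes — contains both W and ¬W.
                  branch 1.1.2.2.2 (add ¬X):
                    ○ open, literals {V=1, W=1, X=0, Z=0}.
      branch 1.2 (add W):
        (¬W ↔ Z): β-rule — branch into ¬W, Z  //  ¬¬W, ¬Z.
          branch 1.2.1 (add ¬W, Z):
            × closes — contains both W and ¬W.
          branch 1.2.2 (add ¬¬W, ¬Z):
            ○ open, literals {V=1, W=1, Z=0}.
  branch 2 (add (W ↔ V)):
    ¬¬(((X ↔ X) ∨ (W → ¬X)) ∨ W): β-rule — branch into ((X ↔ X) ∨ (W → ¬X))  //  W.
      branch 2.1 (add ((X ↔ X) ∨ (W → ¬X))):
        (W ↔ V): β-rule — branch into W, V  //  ¬W, ¬V.
          branch 2.1.1 (add W, V):
            ((X ↔ X) ∨ (W → ¬X)): β-rule — branch into (X ↔ X)  //  (W → ¬X).
              branch 2.1.1.1 (add (X ↔ X)):
                (X ↔ X): β-rule — branch into X, X  //  ¬X, ¬X.
                  branch 2.1.1.1.1 (add X, X):
                    ○ open, literals {V=1, W=1, X=1}.
                  branch 2.1.1.1.2 (add ¬X, ¬X):
                    ○ open, literals {V=1, W=1, X=0}.
              branch 2.1.1.2 (add (W → ¬X)):
                (W → ¬X): β-rule — branch into ¬W  //  ¬X.
                  branch 2.1.1.2.1 (add ¬W):
                    × closes — contains both W and ¬W.
                  branch 2.1.1.2.2 (add ¬X):
                    ○ open, literals {V=1, W=1, X=0}.
          branch 2.1.2 (add ¬W, ¬V):
            × closes — contains both V and ¬V.
      branch 2.2 (add W):
        (W ↔ V): β-rule — branch into W, V  //  ¬W, ¬V.
          branch 2.2.1 (add W, V):
            ○ open, literals {V=1, W=1}.
          branch 2.2.2 (add ¬W, ¬V):
            × closes — contains both W and ¬W.
5 branches closed, 12 open.
An open branch gives a countermodel: V=1, W=0, X=1, Z=1 (unmentioned atoms arbitrary); the premises hold there but the conclusion fails.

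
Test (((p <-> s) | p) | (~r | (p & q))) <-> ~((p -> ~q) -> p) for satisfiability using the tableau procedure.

Satisfiable

Initial set: {T ((((p <-> s) | p) | (~r | (p & q))) <-> ~((p -> ~q) -> p))}.
T ((((p <-> s) | p) | (~r | (p & q))) <-> ~((p -> ~q) -> p)): β-rule — branch into T (((p <-> s) | p) | (~r | (p & q))), T ~((p -> ~q) -> p)  //  F (((p <-> s) | p) | (~r | (p & q))), F ~((p -> ~q) -> p).
  branch 1 (add T (((p <-> s) | p) | (~r | (p & q))), T ~((p -> ~q) -> p)):
    T ~((p -> ~q) -> p): α-rule — add T (p -> ~q), F p.
    T (((p <-> s) | p) | (~r | (p & q))): β-rule — branch into T ((p <-> s) | p)  //  T (~r | (p & q)).
      branch 1.1 (add T ((p <-> s) | p)):
        T (p -> ~q): β-rule — branch into F p  //  T ~q.
          branch 1.1.1 (add F p):
            T ((p <-> s) | p): β-rule — branch into T (p <-> s)  //  T p.
              branch 1.1.1.1 (add T (p <-> s)):
                T (p <-> s): β-rule — branch into T p, T s  //  F p, F s.
                  branch 1.1.1.1.1 (add T p, T s):
                    × closes — contains both p and ~p.
                  branch 1.1.1.1.2 (add F p, F s):
                    ○ open, literals {p=0, s=0}.
              branch 1.1.1.2 (add T p):
                × closes — contains both p and ~p.
          branch 1.1.2 (add T ~q):
            T ((p <-> s) | p): β-rule — branch into T (p <-> s)  //  T p.
              branch 1.1.2.1 (add T (p <-> s)):
                T (p <-> s): β-rule — branch into T p, T s  //  F p, F s.
                  branch 1.1.2.1.1 (add T p, T s):
                    × closes — contains both p and ~p.
                  branch 1.1.2.1.2 (add F p, F s):
                    ○ open, literals {p=0, q=0, s=0}.
              branch 1.1.2.2 (add T p):
                × closes — contains both p and ~p.
      branch 1.2 (add T (~r | (p & q))):
        T (p -> ~q): β-rule — branch into F p  //  T ~q.
          branch 1.2.1 (add F p):
            T (~r | (p & q)): β-rule — branch into T ~r  //  T (p & q).
              branch 1.2.1.1 (add T ~r):
                ○ open, literals {p=0, r=0}.
              branch 1.2.1.2 (add T (p & q)):
                T (p & q): α-rule — add T p, T q.
                × closes — contains both p and ~p.
          branch 1.2.2 (add T ~q):
            T (~r | (p & q)): β-rule — branch into T ~r  //  T (p & q).
              branch 1.2.2.1 (add T ~r):
                ○ open, literals {p=0, q=0, r=0}.
              branch 1.2.2.2 (add T (p & q)):
                T (p & q): α-rule — add T p, T q.
                × closes — contains both p and ~p.
  branch 2 (add F (((p <-> s) | p) | (~r | (p & q))), F ~((p -> ~q) -> p)):
    F (((p <-> s) | p) | (~r | (p & q))): α-rule — add F ((p <-> s) | p), F (~r | (p & q)).
    F ((p <-> s) | p): α-rule — add F (p <-> s), F p.
    F (~r | (p & q)): α-rule — add F ~r, F (p & q).
    F ~((p -> ~q) -> p): β-rule — branch into F (p -> ~q)  //  T p.
      branch 2.1 (add F (p -> ~q)):
        F (p -> ~q): α-rule — add T p, F ~q.
        × closes — contains both p and ~p.
      branch 2.2 (add T p):
        × closes — contains both p and ~p.
8 branches closed, 4 open.
An open branch gives a satisfying assignment: p=0, s=0.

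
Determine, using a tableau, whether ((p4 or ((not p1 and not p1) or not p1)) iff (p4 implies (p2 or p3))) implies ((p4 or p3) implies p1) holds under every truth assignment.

Not valid

Assume the negation and expand:
Initial set: {not (((p4 or ((not p1 and not p1) or not p1)) iff (p4 implies (p2 or p3))) implies ((p4 or p3) implies p1))}.
not (((p4 or ((not p1 and not p1) or not p1)) iff (p4 implies (p2 or p3))) implies ((p4 or p3) implies p1)): α-rule — add ((p4 or ((not p1 and not p1) or not p1)) iff (p4 implies (p2 or p3))), not ((p4 or p3) implies p1).
not ((p4 or p3) implies p1): α-rule — add (p4 or p3), not p1.
((p4 or ((not p1 and not p1) or not p1)) iff (p4 implies (p2 or p3))): β-rule — branch into (p4 or ((not p1 and not p1) or not p1)), (p4 implies (p2 or p3))  //  not (p4 or ((not p1 and not p1) or not p1)), not (p4 implies (p2 or p3)).
  branch 1 (add (p4 or ((not p1 and not p1) or not p1)), (p4 implies (p2 or p3))):
    (p4 or p3): β-rule — branch into p4  //  p3.
      branch 1.1 (add p4):
        (p4 or ((not p1 and not p1) or not p1)): β-rule — branch into p4  //  ((not p1 and not p1) or not p1).
          branch 1.1.1 (add p4):
            (p4 implies (p2 or p3)): β-rule — branch into not p4  //  (p2 or p3).
              branch 1.1.1.1 (add not p4):
                × closes — contains both p4 and not p4.
              branch 1.1.1.2 (add (p2 or p3)):
                (p2 or p3): β-rule — branch into p2  //  p3.
                  branch 1.1.1.2.1 (add p2):
                    ○ open, literals {p1=0, p2=1, p4=1}.
                  branch 1.1.1.2.2 (add p3):
                    ○ open, literals {p1=0, p3=1, p4=1}.
          branch 1.1.2 (add ((not p1 and not p1) or not p1)):
            (p4 implies (p2 or p3)): β-rule — branch into not p4  //  (p2 or p3).
              branch 1.1.2.1 (add not p4):
                × closes — contains both p4 and not p4.
              branch 1.1.2.2 (add (p2 or p3)):
                ((not p1 and not p1) or not p1): β-rule — branch into (not p1 and not p1)  //  not p1.
                  branch 1.1.2.2.1 (add (not p1 and not p1)):
                    (not p1 and not p1): α-rule — add not p1, not p1.
                    (p2 or p3): β-rule — branch into p2  //  p3.
                      branch 1.1.2.2.1.1 (add p2):
                        ○ open, literals {p1=0, p2=1, p4=1}.
                      branch 1.1.2.2.1.2 (add p3):
                        ○ open, literals {p1=0, p3=1, p4=1}.
                  branch 1.1.2.2.2 (add not p1):
                    (p2 or p3): β-rule — branch into p2  //  p3.
                      branch 1.1.2.2.2.1 (add p2):
                        ○ open, literals {p1=0, p2=1, p4=1}.
                      branch 1.1.2.2.2.2 (add p3):
                        ○ open, literals {p1=0, p3=1, p4=1}.
      branch 1.2 (add p3):
        (p4 or ((not p1 and not p1) or not p1)): β-rule — branch into p4  //  ((not p1 and not p1) or not p1).
          branch 1.2.1 (add p4):
            (p4 implies (p2 or p3)): β-rule — branch into not p4  //  (p2 or p3).
              branch 1.2.1.1 (add not p4):
                × closes — contains both p4 and not p4.
              branch 1.2.1.2 (add (p2 or p3)):
                (p2 or p3): β-rule — branch into p2  //  p3.
                  branch 1.2.1.2.1 (add p2):
                    ○ open, literals {p1=0, p2=1, p3=1, p4=1}.
                  branch 1.2.1.2.2 (add p3):
                    ○ open, literals {p1=0, p3=1, p4=1}.
          branch 1.2.2 (add ((not p1 and not p1) or not p1)):
            (p4 implies (p2 or p3)): β-rule — branch into not p4  //  (p2 or p3).
              branch 1.2.2.1 (add not p4):
                ((not p1 and not p1) or not p1): β-rule — branch into (not p1 and not p1)  //  not p1.
                  branch 1.2.2.1.1 (add (not p1 and not p1)):
                    (not p1 and not p1): α-rule — add not p1, not p1.
                    ○ open, literals {p1=0, p3=1, p4=0}.
                  branch 1.2.2.1.2 (add not p1):
                    ○ open, literals {p1=0, p3=1, p4=0}.
              branch 1.2.2.2 (add (p2 or p3)):
                ((not p1 and not p1) or not p1): β-rule — branch into (not p1 and not p1)  //  not p1.
                  branch 1.2.2.2.1 (add (not p1 and not p1)):
                    (not p1 and not p1): α-rule — add not p1, not p1.
                    (p2 or p3): β-rule — branch into p2  //  p3.
                      branch 1.2.2.2.1.1 (add p2):
                        ○ open, literals {p1=0, p2=1, p3=1}.
                      branch 1.2.2.2.1.2 (add p3):
                        ○ open, literals {p1=0, p3=1}.
                  branch 1.2.2.2.2 (add not p1):
                    (p2 or p3): β-rule — branch into p2  //  p3.
                      branch 1.2.2.2.2.1 (add p2):
                        ○ open, literals {p1=0, p2=1, p3=1}.
                      branch 1.2.2.2.2.2 (add p3):
                        ○ open, literals {p1=0, p3=1}.
  branch 2 (add not (p4 or ((not p1 and not p1) or not p1)), not (p4 implies (p2 or p3))):
    not (p4 or ((not p1 and not p1) or not p1)): α-rule — add not p4, not ((not p1 and not p1) or not p1).
    not (p4 implies (p2 or p3)): α-rule — add p4, not (p2 or p3).
    × closes — contains both p4 and not p4.
4 branches closed, 14 open.
An open branch gives a countermodel: p1=0, p2=1, p4=1 (unmentioned atoms arbitrary); under it the original formula is false.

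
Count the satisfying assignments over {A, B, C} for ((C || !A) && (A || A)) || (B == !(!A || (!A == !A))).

5

Initial set: {T (((C || !A) && (A || A)) || (B == !(!A || (!A == !A))))}.
T (((C || !A) && (A || A)) || (B == !(!A || (!A == !A)))): β-rule — branch into T ((C || !A) && (A || A))  //  T (B == !(!A || (!A == !A))).
  branch 1 (add T ((C || !A) && (A || A))):
    T ((C || !A) && (A || A)): α-rule — add T (C || !A), T (A || A).
    T (C || !A): β-rule — branch into T C  //  T !A.
      branch 1.1 (add T C):
        T (A || A): β-rule — branch into T A  //  T A.
          branch 1.1.1 (add T A):
            ○ open, literals {A=T, C=T}.
          branch 1.1.2 (add T A):
            ○ open, literals {A=T, C=T}.
      branch 1.2 (add T !A):
        T (A || A): β-rule — branch into T A  //  T A.
          branch 1.2.1 (add T A):
            × closes — contains both A and !A.
          branch 1.2.2 (add T A):
            × closes — contains both A and !A.
  branch 2 (add T (B == !(!A || (!A == !A)))):
    T (B == !(!A || (!A == !A))): β-rule — branch into T B, T !(!A || (!A == !A))  //  F B, F !(!A || (!A == !A)).
      branch 2.1 (add T B, T !(!A || (!A == !A))):
        T !(!A || (!A == !A)): α-rule — add F !A, F (!A == !A).
        F (!A == !A): β-rule — branch into T !A, F !A  //  F !A, T !A.
          branch 2.1.1 (add T !A, F !A):
            × closes — contains both A and !A.
          branch 2.1.2 (add F !A, T !A):
            × closes — contains both A and !A.
      branch 2.2 (add F B, F !(!A || (!A == !A))):
        F !(!A || (!A == !A)): β-rule — branch into T !A  //  T (!A == !A).
          branch 2.2.1 (add T !A):
            ○ open, literals {A=F, B=F}.
          branch 2.2.2 (add T (!A == !A)):
            T (!A == !A): β-rule — branch into T !A, T !A  //  F !A, F !A.
              branch 2.2.2.1 (add T !A, T !A):
                ○ open, literals {A=F, B=F}.
              branch 2.2.2.2 (add F !A, F !A):
                ○ open, literals {A=T, B=F}.
4 branches closed, 5 open.
Each open branch fixes some atoms; the unmentioned ones are free. Counting distinct full assignments: branch {A=T, C=T} (B) contributes 2 new; branch {A=T, C=T} (B) contributes 0 new; branch {A=F, B=F} (C) contributes 2 new; branch {A=F, B=F} (C) contributes 0 new; branch {A=T, B=F} (C) contributes 1 new. Total: 5.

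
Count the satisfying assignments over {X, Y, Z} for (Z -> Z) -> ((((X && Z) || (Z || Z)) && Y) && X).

Initial set: {((Z -> Z) -> ((((X && Z) || (Z || Z)) && Y) && X))}.
((Z -> Z) -> ((((X && Z) || (Z || Z)) && Y) && X)): β-rule — branch into !(Z -> Z)  //  ((((X && Z) || (Z || Z)) && Y) && X).
  branch 1 (add !(Z -> Z)):
    !(Z -> Z): α-rule — add Z, !Z.
    × closes — contains both Z and !Z.
  branch 2 (add ((((X && Z) || (Z || Z)) && Y) && X)):
    ((((X && Z) || (Z || Z)) && Y) && X): α-rule — add (((X && Z) || (Z || Z)) && Y), X.
    (((X && Z) || (Z || Z)) && Y): α-rule — add ((X && Z) || (Z || Z)), Y.
    ((X && Z) || (Z || Z)): β-rule — branch into (X && Z)  //  (Z || Z).
      branch 2.1 (add (X && Z)):
        (X && Z): α-rule — add X, Z.
        ○ open, literals {X=T, Y=T, Z=T}.
      branch 2.2 (add (Z || Z)):
        (Z || Z): β-rule — branch into Z  //  Z.
          branch 2.2.1 (add Z):
            ○ open, literals {X=T, Y=T, Z=T}.
          branch 2.2.2 (add Z):
            ○ open, literals {X=T, Y=T, Z=T}.
1 branch closed, 3 open.
Each open branch fixes some atoms; the unmentioned ones are free. Counting distinct full assignments: branch {X=T, Y=T, Z=T} (none free) contributes 1 new; branch {X=T, Y=T, Z=T} (none free) contributes 0 new; branch {X=T, Y=T, Z=T} (none free) contributes 0 new. Total: 1.

1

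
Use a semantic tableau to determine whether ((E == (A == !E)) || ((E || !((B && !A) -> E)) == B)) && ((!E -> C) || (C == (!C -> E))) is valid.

Not valid

Assume the negation and expand:
Initial set: {!(((E == (A == !E)) || ((E || !((B && !A) -> E)) == B)) && ((!E -> C) || (C == (!C -> E))))}.
!(((E == (A == !E)) || ((E || !((B && !A) -> E)) == B)) && ((!E -> C) || (C == (!C -> E)))): β-rule — branch into !((E == (A == !E)) || ((E || !((B && !A) -> E)) == B))  //  !((!E -> C) || (C == (!C -> E))).
  branch 1 (add !((E == (A == !E)) || ((E || !((B && !A) -> E)) == B))):
    !((E == (A == !E)) || ((E || !((B && !A) -> E)) == B)): α-rule — add !(E == (A == !E)), !((E || !((B && !A) -> E)) == B).
    !(E == (A == !E)): β-rule — branch into E, !(A == !E)  //  !E, (A == !E).
      branch 1.1 (add E, !(A == !E)):
        !((E || !((B && !A) -> E)) == B): β-rule — branch into (E || !((B && !A) -> E)), !B  //  !(E || !((B && !A) -> E)), B.
          branch 1.1.1 (add (E || !((B && !A) -> E)), !B):
            !(A == !E): β-rule — branch into A, !!E  //  !A, !E.
              branch 1.1.1.1 (add A, !!E):
                (E || !((B && !A) -> E)): β-rule — branch into E  //  !((B && !A) -> E).
                  branch 1.1.1.1.1 (add E):
                    ○ open, literals {A=true, B=false, E=true}.
                  branch 1.1.1.1.2 (add !((B && !A) -> E)):
                    !((B && !A) -> E): α-rule — add (B && !A), !E.
                    × closes — contains both E and !E.
              branch 1.1.1.2 (add !A, !E):
                × closes — contains both E and !E.
          branch 1.1.2 (add !(E || !((B && !A) -> E)), B):
            !(E || !((B && !A) -> E)): α-rule — add !E, !!((B && !A) -> E).
            × closes — contains both E and !E.
      branch 1.2 (add !E, (A == !E)):
        !((E || !((B && !A) -> E)) == B): β-rule — branch into (E || !((B && !A) -> E)), !B  //  !(E || !((B && !A) -> E)), B.
          branch 1.2.1 (add (E || !((B && !A) -> E)), !B):
            (A == !E): β-rule — branch into A, !E  //  !A, !!E.
              branch 1.2.1.1 (add A, !E):
                (E || !((B && !A) -> E)): β-rule — branch into E  //  !((B && !A) -> E).
                  branch 1.2.1.1.1 (add E):
                    × closes — contains both E and !E.
                  branch 1.2.1.1.2 (add !((B && !A) -> E)):
                    !((B && !A) -> E): α-rule — add (B && !A), !E.
                    (B && !A): α-rule — add B, !A.
                    × closes — contains both B and !B.
              branch 1.2.1.2 (add !A, !!E):
                × closes — contains both E and !E.
          branch 1.2.2 (add !(E || !((B && !A) -> E)), B):
            !(E || !((B && !A) -> E)): α-rule — add !E, !!((B && !A) -> E).
            (A == !E): β-rule — branch into A, !E  //  !A, !!E.
              branch 1.2.2.1 (add A, !E):
                !!((B && !A) -> E): β-rule — branch into !(B && !A)  //  E.
                  branch 1.2.2.1.1 (add !(B && !A)):
                    !(B && !A): β-rule — branch into !B  //  !!A.
                      branch 1.2.2.1.1.1 (add !B):
                        × closes — contains both B and !B.
                      branch 1.2.2.1.1.2 (add !!A):
                        ○ open, literals {A=true, B=true, E=false}.
                  branch 1.2.2.1.2 (add E):
                    × closes — contains both E and !E.
              branch 1.2.2.2 (add !A, !!E):
                × closes — contains both E and !E.
  branch 2 (add !((!E -> C) || (C == (!C -> E)))):
    !((!E -> C) || (C == (!C -> E))): α-rule — add !(!E -> C), !(C == (!C -> E)).
    !(!E -> C): α-rule — add !E, !C.
    !(C == (!C -> E)): β-rule — branch into C, !(!C -> E)  //  !C, (!C -> E).
      branch 2.1 (add C, !(!C -> E)):
        × closes — contains both C and !C.
      branch 2.2 (add !C, (!C -> E)):
        (!C -> E): β-rule — branch into !!C  //  E.
          branch 2.2.1 (add !!C):
            × closes — contains both C and !C.
          branch 2.2.2 (add E):
            × closes — contains both E and !E.
12 branches closed, 2 open.
An open branch gives a countermodel: A=true, B=false, E=true (unmentioned atoms arbitrary); under it the original formula is false.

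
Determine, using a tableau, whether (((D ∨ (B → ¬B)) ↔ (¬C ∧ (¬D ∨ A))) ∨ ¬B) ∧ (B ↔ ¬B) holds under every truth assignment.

Assume the negation and expand:
Initial set: {F ((((D ∨ (B → ¬B)) ↔ (¬C ∧ (¬D ∨ A))) ∨ ¬B) ∧ (B ↔ ¬B))}.
F ((((D ∨ (B → ¬B)) ↔ (¬C ∧ (¬D ∨ A))) ∨ ¬B) ∧ (B ↔ ¬B)): β-rule — branch into F (((D ∨ (B → ¬B)) ↔ (¬C ∧ (¬D ∨ A))) ∨ ¬B)  //  F (B ↔ ¬B).
  branch 1 (add F (((D ∨ (B → ¬B)) ↔ (¬C ∧ (¬D ∨ A))) ∨ ¬B)):
    F (((D ∨ (B → ¬B)) ↔ (¬C ∧ (¬D ∨ A))) ∨ ¬B): α-rule — add F ((D ∨ (B → ¬B)) ↔ (¬C ∧ (¬D ∨ A))), F ¬B.
    F ((D ∨ (B → ¬B)) ↔ (¬C ∧ (¬D ∨ A))): β-rule — branch into T (D ∨ (B → ¬B)), F (¬C ∧ (¬D ∨ A))  //  F (D ∨ (B → ¬B)), T (¬C ∧ (¬D ∨ A)).
      branch 1.1 (add T (D ∨ (B → ¬B)), F (¬C ∧ (¬D ∨ A))):
        T (D ∨ (B → ¬B)): β-rule — branch into T D  //  T (B → ¬B).
          branch 1.1.1 (add T D):
            F (¬C ∧ (¬D ∨ A)): β-rule — branch into F ¬C  //  F (¬D ∨ A).
              branch 1.1.1.1 (add F ¬C):
                ○ open, literals {B=true, C=true, D=true}.
              branch 1.1.1.2 (add F (¬D ∨ A)):
                F (¬D ∨ A): α-rule — add F ¬D, F A.
                ○ open, literals {A=false, B=true, D=true}.
          branch 1.1.2 (add T (B → ¬B)):
            F (¬C ∧ (¬D ∨ A)): β-rule — branch into F ¬C  //  F (¬D ∨ A).
              branch 1.1.2.1 (add F ¬C):
                T (B → ¬B): β-rule — branch into F B  //  T ¬B.
                  branch 1.1.2.1.1 (add F B):
                    × closes — contains both B and ¬B.
                  branch 1.1.2.1.2 (add T ¬B):
                    × closes — contains both B and ¬B.
              branch 1.1.2.2 (add F (¬D ∨ A)):
                F (¬D ∨ A): α-rule — add F ¬D, F A.
                T (B → ¬B): β-rule — branch into F B  //  T ¬B.
                  branch 1.1.2.2.1 (add F B):
                    × closes — contains both B and ¬B.
                  branch 1.1.2.2.2 (add T ¬B):
                    × closes — contains both B and ¬B.
      branch 1.2 (add F (D ∨ (B → ¬B)), T (¬C ∧ (¬D ∨ A))):
        F (D ∨ (B → ¬B)): α-rule — add F D, F (B → ¬B).
        T (¬C ∧ (¬D ∨ A)): α-rule — add T ¬C, T (¬D ∨ A).
        F (B → ¬B): α-rule — add T B, F ¬B.
        T (¬D ∨ A): β-rule — branch into T ¬D  //  T A.
          branch 1.2.1 (add T ¬D):
            ○ open, literals {B=true, C=false, D=false}.
          branch 1.2.2 (add T A):
            ○ open, literals {A=true, B=true, C=false, D=false}.
  branch 2 (add F (B ↔ ¬B)):
    F (B ↔ ¬B): β-rule — branch into T B, F ¬B  //  F B, T ¬B.
      branch 2.1 (add T B, F ¬B):
        ○ open, literals {B=true}.
      branch 2.2 (add F B, T ¬B):
        ○ open, literals {B=false}.
4 branches closed, 6 open.
An open branch gives a countermodel: B=true, C=true, D=true (unmentioned atoms arbitrary); under it the original formula is false.

Not valid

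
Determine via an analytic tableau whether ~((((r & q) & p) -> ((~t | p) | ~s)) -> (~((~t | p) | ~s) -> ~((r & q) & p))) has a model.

Unsatisfiable

Initial set: {T ~((((r & q) & p) -> ((~t | p) | ~s)) -> (~((~t | p) | ~s) -> ~((r & q) & p)))}.
T ~((((r & q) & p) -> ((~t | p) | ~s)) -> (~((~t | p) | ~s) -> ~((r & q) & p))): α-rule — add T (((r & q) & p) -> ((~t | p) | ~s)), F (~((~t | p) | ~s) -> ~((r & q) & p)).
F (~((~t | p) | ~s) -> ~((r & q) & p)): α-rule — add T ~((~t | p) | ~s), F ~((r & q) & p).
T ~((~t | p) | ~s): α-rule — add F (~t | p), F ~s.
F ~((r & q) & p): α-rule — add T (r & q), T p.
F (~t | p): α-rule — add F ~t, F p.
× closes — contains both p and ~p.
All 1 branch closes.
Every branch closed; the formula is unsatisfiable.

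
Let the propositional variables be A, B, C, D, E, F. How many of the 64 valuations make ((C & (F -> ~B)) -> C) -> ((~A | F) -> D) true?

40

Initial set: {(((C & (F -> ~B)) -> C) -> ((~A | F) -> D))}.
(((C & (F -> ~B)) -> C) -> ((~A | F) -> D)): β-rule — branch into ~((C & (F -> ~B)) -> C)  //  ((~A | F) -> D).
  branch 1 (add ~((C & (F -> ~B)) -> C)):
    ~((C & (F -> ~B)) -> C): α-rule — add (C & (F -> ~B)), ~C.
    (C & (F -> ~B)): α-rule — add C, (F -> ~B).
    × closes — contains both C and ~C.
  branch 2 (add ((~A | F) -> D)):
    ((~A | F) -> D): β-rule — branch into ~(~A | F)  //  D.
      branch 2.1 (add ~(~A | F)):
        ~(~A | F): α-rule — add ~~A, ~F.
        ○ open, literals {A=T, F=F}.
      branch 2.2 (add D):
        ○ open, literals {D=T}.
1 branch closed, 2 open.
Each open branch fixes some atoms; the unmentioned ones are free. Counting distinct full assignments: branch {A=T, F=F} (B, C, D, E) contributes 16 new; branch {D=T} (A, B, C, E, F) contributes 24 new. Total: 40.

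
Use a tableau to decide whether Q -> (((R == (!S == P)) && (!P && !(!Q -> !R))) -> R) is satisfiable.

Satisfiable

Initial set: {(Q -> (((R == (!S == P)) && (!P && !(!Q -> !R))) -> R))}.
(Q -> (((R == (!S == P)) && (!P && !(!Q -> !R))) -> R)): β-rule — branch into !Q  //  (((R == (!S == P)) && (!P && !(!Q -> !R))) -> R).
  branch 1 (add !Q):
    ○ open, literals {Q=false}.
  branch 2 (add (((R == (!S == P)) && (!P && !(!Q -> !R))) -> R)):
    (((R == (!S == P)) && (!P && !(!Q -> !R))) -> R): β-rule — branch into !((R == (!S == P)) && (!P && !(!Q -> !R)))  //  R.
      branch 2.1 (add !((R == (!S == P)) && (!P && !(!Q -> !R)))):
        !((R == (!S == P)) && (!P && !(!Q -> !R))): β-rule — branch into !(R == (!S == P))  //  !(!P && !(!Q -> !R)).
          branch 2.1.1 (add !(R == (!S == P))):
            !(R == (!S == P)): β-rule — branch into R, !(!S == P)  //  !R, (!S == P).
              branch 2.1.1.1 (add R, !(!S == P)):
                !(!S == P): β-rule — branch into !S, !P  //  !!S, P.
                  branch 2.1.1.1.1 (add !S, !P):
                    ○ open, literals {P=false, R=true, S=false}.
                  branch 2.1.1.1.2 (add !!S, P):
                    ○ open, literals {P=true, R=true, S=true}.
              branch 2.1.1.2 (add !R, (!S == P)):
                (!S == P): β-rule — branch into !S, P  //  !!S, !P.
                  branch 2.1.1.2.1 (add !S, P):
                    ○ open, literals {P=true, R=false, S=false}.
                  branch 2.1.1.2.2 (add !!S, !P):
                    ○ open, literals {P=false, R=false, S=true}.
          branch 2.1.2 (add !(!P && !(!Q -> !R))):
            !(!P && !(!Q -> !R)): β-rule — branch into !!P  //  !!(!Q -> !R).
              branch 2.1.2.1 (add !!P):
                ○ open, literals {P=true}.
              branch 2.1.2.2 (add !!(!Q -> !R)):
                !!(!Q -> !R): β-rule — branch into !!Q  //  !R.
                  branch 2.1.2.2.1 (add !!Q):
                    ○ open, literals {Q=true}.
                  branch 2.1.2.2.2 (add !R):
                    ○ open, literals {R=false}.
      branch 2.2 (add R):
        ○ open, literals {R=true}.
0 branches closed, 9 open.
An open branch gives a satisfying assignment: Q=false.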